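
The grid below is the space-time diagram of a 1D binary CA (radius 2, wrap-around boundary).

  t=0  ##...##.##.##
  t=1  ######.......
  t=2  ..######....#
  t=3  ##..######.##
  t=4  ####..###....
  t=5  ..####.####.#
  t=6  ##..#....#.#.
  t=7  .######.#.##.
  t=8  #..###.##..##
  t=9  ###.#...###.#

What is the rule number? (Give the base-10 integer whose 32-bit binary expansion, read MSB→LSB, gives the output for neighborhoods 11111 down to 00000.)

  [31] ##### => #  t=1,i=2
  [30] ####. => #  t=0,i=0
  [29] ###.# => .  t=3,i=9
  [28] ###.. => #  t=0,i=1
  [27] ##.## => .  t=0,i=7
  [26] ##.#. => #  t=5,i=11
  [25] ##..# => #  t=3,i=2
  [24] ##... => #  t=0,i=2
  [23] #.### => .  t=0,i=11
  [22] #.##. => .  t=0,i=8
  [21] #.#.# => #  t=6,i=11
  [20] #.#.. => .  t=5,i=12
  [19] #..## => #  t=2,i=1
  [18] #..#. => #  t=6,i=3
  [17] #...# => #  t=0,i=3
  [16] #.... => #  t=1,i=7
  [15] .#### => .  t=0,i=12
  [14] .###. => #  t=4,i=7
  [13] .##.# => .  t=0,i=6
  [12] .##.. => #  t=6,i=1
  [11] .#.## => .  t=6,i=12
  [10] .#.#. => #  t=6,i=10
  [9] .#..# => #  t=2,i=0
  [8] .#... => #  t=6,i=5
  [7] ..### => .  t=1,i=0
  [6] ..##. => #  t=0,i=5
  [5] ..#.# => .  t=6,i=9
  [4] ..#.. => #  t=2,i=12
  [3] ...## => #  t=0,i=4
  [2] ...#. => #  t=2,i=11
  [1] ....# => .  t=1,i=11
  [0] ..... => .  t=1,i=8
  bits 11010111001011110101011101011100 = 3610203996

3610203996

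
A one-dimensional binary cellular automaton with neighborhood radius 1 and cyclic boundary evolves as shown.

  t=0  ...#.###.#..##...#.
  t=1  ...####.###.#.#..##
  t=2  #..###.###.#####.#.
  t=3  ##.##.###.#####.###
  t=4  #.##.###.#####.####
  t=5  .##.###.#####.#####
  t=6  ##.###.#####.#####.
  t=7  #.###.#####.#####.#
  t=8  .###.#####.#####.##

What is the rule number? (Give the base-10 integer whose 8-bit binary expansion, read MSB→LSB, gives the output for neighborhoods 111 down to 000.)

  [7] ### => #  t=0,i=6
  [6] ##. => .  t=0,i=7
  [5] #.# => #  t=0,i=4
  [4] #.. => #  t=0,i=10
  [3] .## => #  t=0,i=5
  [2] .#. => #  t=0,i=3
  [1] ..# => .  t=0,i=2
  [0] ... => .  t=0,i=0
  bits 10111100 = 188

188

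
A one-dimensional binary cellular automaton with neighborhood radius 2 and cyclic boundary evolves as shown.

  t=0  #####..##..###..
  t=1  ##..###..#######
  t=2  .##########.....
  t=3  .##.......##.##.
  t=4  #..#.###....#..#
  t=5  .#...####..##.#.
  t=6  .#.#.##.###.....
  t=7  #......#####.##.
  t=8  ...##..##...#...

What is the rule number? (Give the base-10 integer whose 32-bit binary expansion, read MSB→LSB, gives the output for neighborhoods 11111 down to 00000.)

  [31] ##### => .  t=0,i=2
  [30] ####. => .  t=0,i=3
  [29] ###.# => .  t=7,i=11
  [28] ###.. => #  t=0,i=4
  [27] ##.## => #  t=3,i=12
  [26] ##.#. => .  t=5,i=13
  [25] ##..# => #  t=0,i=5
  [24] ##... => #  t=2,i=11
  [23] #.### => #  t=4,i=5
  [22] #.##. => .  t=3,i=13
  [21] #.#.# => .  t=6,i=3
  [20] #.#.. => .  t=5,i=14
  [19] #..## => #  t=0,i=6
  [18] #..#. => .  t=4,i=2
  [17] #...# => #  t=5,i=3
  [16] #.... => .  t=2,i=12
  [15] .#### => #  t=0,i=1
  [14] .###. => #  t=0,i=12
  [13] .##.# => .  t=3,i=11
  [12] .##.. => .  t=0,i=8
  [11] .#.## => .  t=4,i=4
  [10] .#.#. => .  t=6,i=2
  [9] .#..# => .  t=4,i=13
  [8] .#... => .  t=5,i=2
  [7] ..### => #  t=0,i=0
  [6] ..##. => .  t=0,i=7
  [5] ..#.# => .  t=4,i=3
  [4] ..#.. => #  t=4,i=12
  [3] ...## => .  t=2,i=0
  [2] ...#. => #  t=4,i=11
  [1] ....# => .  t=2,i=15
  [0] ..... => #  t=2,i=13
  bits 00011011100010101100000010010101 = 462078101

462078101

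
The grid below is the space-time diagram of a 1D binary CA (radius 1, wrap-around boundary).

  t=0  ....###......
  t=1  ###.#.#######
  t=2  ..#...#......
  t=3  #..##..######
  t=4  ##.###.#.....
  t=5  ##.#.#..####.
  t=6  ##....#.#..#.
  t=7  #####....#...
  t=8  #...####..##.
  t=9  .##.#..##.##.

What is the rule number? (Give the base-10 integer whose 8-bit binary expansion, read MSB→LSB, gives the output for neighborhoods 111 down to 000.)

89

  nb ###: next=.  (t=0,i=5, bit7=0)
  nb ##.: next=#  (t=0,i=6, bit6=1)
  nb #.#: next=.  (t=1,i=3, bit5=0)
  nb #..: next=#  (t=0,i=7, bit4=1)
  nb .##: next=#  (t=0,i=4, bit3=1)
  nb .#.: next=.  (t=1,i=4, bit2=0)
  nb ..#: next=.  (t=0,i=3, bit1=0)
  nb ...: next=#  (t=0,i=0, bit0=1)
  bits 01011001 = 89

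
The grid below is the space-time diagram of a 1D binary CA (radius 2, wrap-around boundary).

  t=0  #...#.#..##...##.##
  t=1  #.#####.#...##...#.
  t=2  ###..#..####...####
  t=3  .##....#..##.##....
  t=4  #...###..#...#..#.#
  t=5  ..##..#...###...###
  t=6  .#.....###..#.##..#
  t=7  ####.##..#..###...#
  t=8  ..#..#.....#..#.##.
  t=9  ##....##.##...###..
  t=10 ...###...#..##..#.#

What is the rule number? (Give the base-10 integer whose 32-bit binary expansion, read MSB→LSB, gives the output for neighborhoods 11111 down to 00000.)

  ##### -> .   bit 31 = 0  t=1,i=4
  ####. -> #   bit 30 = 1  t=1,i=5
  ###.# -> .   bit 29 = 0  t=1,i=6
  ###.. -> #   bit 28 = 1  t=0,i=0
  ##.## -> .   bit 27 = 0  t=0,i=16
  ##.#. -> .   bit 26 = 0  t=1,i=7
  ##..# -> .   bit 25 = 0  t=2,i=3
  ##... -> .   bit 24 = 0  t=0,i=1
  #.### -> #   bit 23 = 1  t=0,i=17
  #.##. -> #   bit 22 = 1  t=3,i=13
  #.#.# -> #   bit 21 = 1  t=1,i=0
  #.#.. -> #   bit 20 = 1  t=0,i=6
  #..## -> #   bit 19 = 1  t=0,i=8
  #..#. -> .   bit 18 = 0  t=2,i=4
  #...# -> #   bit 17 = 1  t=0,i=2
  #.... -> #   bit 16 = 1  t=3,i=4
  .#### -> .   bit 15 = 0  t=1,i=3
  .###. -> .   bit 14 = 0  t=0,i=18
  .##.# -> .   bit 13 = 0  t=0,i=15
  .##.. -> .   bit 12 = 0  t=0,i=10
  .#.## -> #   bit 11 = 1  t=1,i=1
  .#.#. -> #   bit 10 = 1  t=0,i=5
  .#..# -> .   bit 9 = 0  t=0,i=7
  .#... -> #   bit 8 = 1  t=1,i=9
  ..### -> .   bit 7 = 0  t=2,i=8
  ..##. -> .   bit 6 = 0  t=0,i=9
  ..#.# -> #   bit 5 = 1  t=0,i=4
  ..#.. -> .   bit 4 = 0  t=2,i=5
  ...## -> #   bit 3 = 1  t=0,i=13
  ...#. -> #   bit 2 = 1  t=0,i=3
  ....# -> #   bit 1 = 1  t=3,i=5
  ..... -> .   bit 0 = 0  t=3,i=17
  bits 01010000111110110000110100101110 = 1358630190

1358630190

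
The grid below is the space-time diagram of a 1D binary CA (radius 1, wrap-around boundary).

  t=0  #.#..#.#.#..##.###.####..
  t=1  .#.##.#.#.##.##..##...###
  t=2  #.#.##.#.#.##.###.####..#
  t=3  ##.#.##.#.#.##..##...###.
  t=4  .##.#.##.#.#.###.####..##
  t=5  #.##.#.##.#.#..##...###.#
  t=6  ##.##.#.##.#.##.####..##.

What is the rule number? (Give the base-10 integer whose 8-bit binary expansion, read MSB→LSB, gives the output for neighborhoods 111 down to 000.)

115

  ### -> .   bit 7 = 0  t=0,i=16
  ##. -> #   bit 6 = 1  t=0,i=13
  #.# -> #   bit 5 = 1  t=0,i=1
  #.. -> #   bit 4 = 1  t=0,i=3
  .## -> .   bit 3 = 0  t=0,i=12
  .#. -> .   bit 2 = 0  t=0,i=0
  ..# -> #   bit 1 = 1  t=0,i=4
  ... -> #   bit 0 = 1  t=1,i=20
  bits 01110011 = 115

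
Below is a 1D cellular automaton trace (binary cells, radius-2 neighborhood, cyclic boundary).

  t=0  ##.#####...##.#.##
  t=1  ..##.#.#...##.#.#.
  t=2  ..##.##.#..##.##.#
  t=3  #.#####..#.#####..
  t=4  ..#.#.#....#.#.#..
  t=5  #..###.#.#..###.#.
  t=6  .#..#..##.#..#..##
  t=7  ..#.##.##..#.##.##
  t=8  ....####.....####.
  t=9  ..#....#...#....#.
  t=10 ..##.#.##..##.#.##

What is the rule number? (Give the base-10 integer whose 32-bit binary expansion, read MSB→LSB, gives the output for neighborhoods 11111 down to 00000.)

  [31] ##### => #  t=0,i=5
  [30] ####. => .  t=0,i=0
  [29] ###.# => .  t=0,i=1
  [28] ###.. => #  t=0,i=7
  [27] ##.## => #  t=0,i=2
  [26] ##.#. => .  t=0,i=13
  [25] ##..# => .  t=3,i=7
  [24] ##... => .  t=0,i=8
  [23] #.### => #  t=0,i=3
  [22] #.##. => #  t=2,i=5
  [21] #.#.# => #  t=0,i=14
  [20] #.#.. => .  t=1,i=7
  [19] #..## => .  t=2,i=1
  [18] #..#. => .  t=3,i=8
  [17] #...# => .  t=0,i=9
  [16] #.... => .  t=4,i=8
  [15] .#### => .  t=0,i=4
  [14] .###. => #  t=5,i=4
  [13] .##.# => #  t=0,i=12
  [12] .##.. => .  t=7,i=8
  [11] .#.## => .  t=0,i=15
  [10] .#.#. => #  t=1,i=6
  [9] .#..# => #  t=2,i=0
  [8] .#... => #  t=1,i=8
  [7] ..### => .  t=5,i=3
  [6] ..##. => #  t=0,i=11
  [5] ..#.# => .  t=3,i=0
  [4] ..#.. => #  t=6,i=4
  [3] ...## => .  t=0,i=10
  [2] ...#. => .  t=4,i=1
  [1] ....# => #  t=4,i=0
  [0] ..... => .  t=8,i=1
  bits 10011000111000000110011101010010 = 2564843346

2564843346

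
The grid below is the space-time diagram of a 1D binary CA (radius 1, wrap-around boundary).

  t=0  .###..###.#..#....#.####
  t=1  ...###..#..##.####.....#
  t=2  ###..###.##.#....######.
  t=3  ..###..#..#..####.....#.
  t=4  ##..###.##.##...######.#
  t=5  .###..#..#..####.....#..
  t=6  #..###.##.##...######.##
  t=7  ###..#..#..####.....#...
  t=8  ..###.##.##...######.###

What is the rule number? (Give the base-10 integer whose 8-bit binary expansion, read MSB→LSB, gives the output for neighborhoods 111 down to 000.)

83

  nb ###: next=.  (t=0,i=2, bit7=0)
  nb ##.: next=#  (t=0,i=3, bit6=1)
  nb #.#: next=.  (t=0,i=0, bit5=0)
  nb #..: next=#  (t=0,i=4, bit4=1)
  nb .##: next=.  (t=0,i=1, bit3=0)
  nb .#.: next=.  (t=0,i=10, bit2=0)
  nb ..#: next=#  (t=0,i=5, bit1=1)
  nb ...: next=#  (t=0,i=15, bit0=1)
  bits 01010011 = 83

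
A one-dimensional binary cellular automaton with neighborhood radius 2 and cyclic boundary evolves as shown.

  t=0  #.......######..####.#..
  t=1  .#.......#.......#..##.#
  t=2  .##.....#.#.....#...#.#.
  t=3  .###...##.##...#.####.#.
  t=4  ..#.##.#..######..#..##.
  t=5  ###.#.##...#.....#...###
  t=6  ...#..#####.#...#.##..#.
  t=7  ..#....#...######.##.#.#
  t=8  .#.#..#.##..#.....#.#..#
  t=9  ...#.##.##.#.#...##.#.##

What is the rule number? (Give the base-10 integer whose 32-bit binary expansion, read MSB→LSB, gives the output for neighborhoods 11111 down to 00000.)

89575780

  nb #####: next=.  (t=0,i=10, bit31=0)
  nb ####.: next=.  (t=0,i=12, bit30=0)
  nb ###.#: next=.  (t=0,i=19, bit29=0)
  nb ###..: next=.  (t=0,i=13, bit28=0)
  nb ##.##: next=.  (t=3,i=9, bit27=0)
  nb ##.#.: next=#  (t=0,i=20, bit26=1)
  nb ##..#: next=.  (t=0,i=14, bit25=0)
  nb ##...: next=#  (t=2,i=3, bit24=1)
  nb #.###: next=.  (t=3,i=17, bit23=0)
  nb #.##.: next=#  (t=3,i=10, bit22=1)
  nb #.#.#: next=.  (t=1,i=23, bit21=0)
  nb #.#..: next=#  (t=0,i=21, bit20=1)
  nb #..##: next=.  (t=0,i=15, bit19=0)
  nb #..#.: next=#  (t=0,i=23, bit18=1)
  nb #...#: next=#  (t=2,i=18, bit17=1)
  nb #....: next=.  (t=0,i=2, bit16=0)
  nb .####: next=#  (t=0,i=9, bit15=1)
  nb .###.: next=#  (t=3,i=2, bit14=1)
  nb .##.#: next=.  (t=1,i=21, bit13=0)
  nb .##..: next=#  (t=2,i=2, bit12=1)
  nb .#.##: next=.  (t=3,i=16, bit11=0)
  nb .#.#.: next=.  (t=1,i=0, bit10=0)
  nb .#..#: next=.  (t=0,i=22, bit9=0)
  nb .#...: next=#  (t=0,i=1, bit8=1)
  nb ..###: next=.  (t=0,i=8, bit7=0)
  nb ..##.: next=#  (t=1,i=20, bit6=1)
  nb ..#.#: next=#  (t=2,i=8, bit5=1)
  nb ..#..: next=.  (t=0,i=0, bit4=0)
  nb ...##: next=.  (t=0,i=7, bit3=0)
  nb ...#.: next=#  (t=1,i=8, bit2=1)
  nb ....#: next=.  (t=0,i=6, bit1=0)
  nb .....: next=.  (t=0,i=3, bit0=0)
  bits 00000101010101101101000101100100 = 89575780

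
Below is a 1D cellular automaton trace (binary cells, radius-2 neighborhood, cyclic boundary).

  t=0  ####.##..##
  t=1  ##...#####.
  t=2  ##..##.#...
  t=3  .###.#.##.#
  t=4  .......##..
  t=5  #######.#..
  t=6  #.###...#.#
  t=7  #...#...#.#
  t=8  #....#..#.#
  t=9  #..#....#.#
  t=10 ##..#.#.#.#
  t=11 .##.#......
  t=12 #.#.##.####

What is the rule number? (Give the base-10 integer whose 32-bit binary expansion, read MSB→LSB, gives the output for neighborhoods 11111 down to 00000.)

2455253419

  #####|#  b31=1 t=0,i=0
  ####.|.  b30=0 t=0,i=2
  ###.#|.  b29=0 t=0,i=3
  ###..|#  b28=1 t=6,i=4
  ##.##|.  b27=0 t=0,i=4
  ##.#.|.  b26=0 t=2,i=6
  ##..#|#  b25=1 t=0,i=7
  ##...|.  b24=0 t=1,i=2
  #.###|.  b23=0 t=3,i=1
  #.##.|#  b22=1 t=0,i=5
  #.#.#|.  b21=0 t=3,i=5
  #.#..|#  b20=1 t=2,i=7
  #..##|#  b19=1 t=0,i=8
  #..#.|.  b18=0 t=8,i=7
  #...#|.  b17=0 t=1,i=3
  #....|.  b16=0 t=4,i=10
  .####|.  b15=0 t=0,i=10
  .###.|.  b14=0 t=3,i=2
  .##.#|#  b13=1 t=2,i=5
  .##..|#  b12=1 t=0,i=6
  .#.##|.  b11=0 t=3,i=0
  .#.#.|.  b10=0 t=10,i=5
  .#..#|.  b9=0 t=5,i=9
  .#...|#  b8=1 t=2,i=8
  ..###|#  b7=1 t=0,i=9
  ..##.|.  b6=0 t=2,i=0
  ..#.#|#  b5=1 t=6,i=8
  ..#..|.  b4=0 t=7,i=4
  ...##|#  b3=1 t=1,i=4
  ...#.|.  b2=0 t=6,i=7
  ....#|#  b1=1 t=4,i=5
  .....|#  b0=1 t=4,i=0
  bits 10010010010110000011000110101011 = 2455253419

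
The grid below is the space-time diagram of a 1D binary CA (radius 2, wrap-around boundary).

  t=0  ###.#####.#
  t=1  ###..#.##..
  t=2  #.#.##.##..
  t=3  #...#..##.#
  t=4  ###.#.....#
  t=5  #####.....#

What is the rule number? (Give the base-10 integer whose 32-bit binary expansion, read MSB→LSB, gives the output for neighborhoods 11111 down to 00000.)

1968607408

  #####|.  b31=0 t=0,i=6
  ####.|#  b30=1 t=0,i=1
  ###.#|#  b29=1 t=0,i=2
  ###..|#  b28=1 t=1,i=2
  ##.##|.  b27=0 t=0,i=3
  ##.#.|#  b26=1 t=4,i=3
  ##..#|.  b25=0 t=1,i=3
  ##...|#  b24=1 t=3,i=1
  #.###|.  b23=0 t=0,i=4
  #.##.|#  b22=1 t=1,i=7
  #.#.#|.  b21=0 t=2,i=2
  #.#..|#  b20=1 t=4,i=4
  #..##|.  b19=0 t=1,i=10
  #..#.|#  b18=1 t=1,i=4
  #...#|#  b17=1 t=3,i=2
  #....|.  b16=0 t=4,i=6
  .####|#  b15=1 t=0,i=0
  .###.|.  b14=0 t=1,i=1
  .##.#|.  b13=0 t=2,i=5
  .##..|#  b12=1 t=1,i=8
  .#.##|.  b11=0 t=1,i=6
  .#.#.|.  b10=0 t=2,i=1
  .#..#|.  b9=0 t=3,i=5
  .#...|.  b8=0 t=4,i=5
  ..###|#  b7=1 t=1,i=0
  ..##.|.  b6=0 t=3,i=7
  ..#.#|#  b5=1 t=1,i=5
  ..#..|#  b4=1 t=3,i=4
  ...##|.  b3=0 t=4,i=9
  ...#.|.  b2=0 t=3,i=3
  ....#|.  b1=0 t=4,i=8
  .....|.  b0=0 t=4,i=7
  bits 01110101010101101001000010110000 = 1968607408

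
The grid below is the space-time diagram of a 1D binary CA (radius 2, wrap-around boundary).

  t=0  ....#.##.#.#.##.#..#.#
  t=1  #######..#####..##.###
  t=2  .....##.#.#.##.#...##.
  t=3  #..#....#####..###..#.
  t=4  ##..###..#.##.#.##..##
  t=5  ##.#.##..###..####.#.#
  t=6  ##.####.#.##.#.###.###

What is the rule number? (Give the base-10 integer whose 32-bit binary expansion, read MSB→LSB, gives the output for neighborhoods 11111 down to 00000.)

1895554854

  ##### -> .   bit 31 = 0  t=1,i=0
  ####. -> #   bit 30 = 1  t=1,i=5
  ###.# -> #   bit 29 = 1  t=5,i=1
  ###.. -> #   bit 28 = 1  t=1,i=6
  ##.## -> .   bit 27 = 0  t=1,i=18
  ##.#. -> .   bit 26 = 0  t=0,i=8
  ##..# -> .   bit 25 = 0  t=1,i=7
  ##... -> .   bit 24 = 0  t=2,i=21
  #.### -> #   bit 23 = 1  t=1,i=19
  #.##. -> #   bit 22 = 1  t=0,i=6
  #.#.# -> #   bit 21 = 1  t=0,i=9
  #.#.. -> #   bit 20 = 1  t=0,i=16
  #..## -> #   bit 19 = 1  t=1,i=8
  #..#. -> .   bit 18 = 0  t=0,i=18
  #...# -> #   bit 17 = 1  t=2,i=17
  #.... -> #   bit 16 = 1  t=0,i=1
  .#### -> #   bit 15 = 1  t=1,i=10
  .###. -> #   bit 14 = 1  t=3,i=16
  .##.# -> .   bit 13 = 0  t=0,i=7
  .##.. -> #   bit 12 = 1  t=2,i=20
  .#.## -> #   bit 11 = 1  t=0,i=5
  .#.#. -> #   bit 10 = 1  t=0,i=10
  .#..# -> #   bit 9 = 1  t=0,i=17
  .#... -> #   bit 8 = 1  t=0,i=0
  ..### -> .   bit 7 = 0  t=1,i=9
  ..##. -> .   bit 6 = 0  t=1,i=16
  ..#.# -> #   bit 5 = 1  t=0,i=4
  ..#.. -> .   bit 4 = 0  t=3,i=3
  ...## -> .   bit 3 = 0  t=2,i=4
  ...#. -> #   bit 2 = 1  t=0,i=3
  ....# -> #   bit 1 = 1  t=0,i=2
  ..... -> .   bit 0 = 0  t=2,i=1
  bits 01110000111110111101111100100110 = 1895554854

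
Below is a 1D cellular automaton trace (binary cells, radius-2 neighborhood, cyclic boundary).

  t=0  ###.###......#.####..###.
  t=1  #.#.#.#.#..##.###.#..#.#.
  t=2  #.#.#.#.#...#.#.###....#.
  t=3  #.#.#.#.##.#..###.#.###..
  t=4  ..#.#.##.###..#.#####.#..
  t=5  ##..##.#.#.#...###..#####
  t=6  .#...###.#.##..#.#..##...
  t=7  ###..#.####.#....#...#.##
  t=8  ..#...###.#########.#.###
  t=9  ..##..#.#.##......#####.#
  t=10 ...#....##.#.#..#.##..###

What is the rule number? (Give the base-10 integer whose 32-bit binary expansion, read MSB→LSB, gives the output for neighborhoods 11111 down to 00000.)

884062614

  nb #####: next=.  (t=4,i=18, bit31=0)
  nb ####.: next=.  (t=0,i=17, bit30=0)
  nb ###.#: next=#  (t=0,i=2, bit29=1)
  nb ###..: next=#  (t=0,i=6, bit28=1)
  nb ##.##: next=.  (t=0,i=3, bit27=0)
  nb ##.#.: next=#  (t=1,i=17, bit26=1)
  nb ##..#: next=.  (t=0,i=19, bit25=0)
  nb ##...: next=.  (t=0,i=7, bit24=0)
  nb #.###: next=#  (t=0,i=0, bit23=1)
  nb #.##.: next=.  (t=3,i=8, bit22=0)
  nb #.#.#: next=#  (t=1,i=0, bit21=1)
  nb #.#..: next=#  (t=1,i=8, bit20=1)
  nb #..##: next=.  (t=0,i=20, bit19=0)
  nb #..#.: next=.  (t=1,i=20, bit18=0)
  nb #...#: next=.  (t=2,i=10, bit17=0)
  nb #....: next=#  (t=0,i=8, bit16=1)
  nb .####: next=#  (t=0,i=16, bit15=1)
  nb .###.: next=.  (t=0,i=1, bit14=0)
  nb .##.#: next=#  (t=1,i=12, bit13=1)
  nb .##..: next=#  (t=6,i=12, bit12=1)
  nb .#.##: next=#  (t=0,i=14, bit11=1)
  nb .#.#.: next=.  (t=1,i=1, bit10=0)
  nb .#..#: next=.  (t=1,i=9, bit9=0)
  nb .#...: next=#  (t=2,i=9, bit8=1)
  nb ..###: next=#  (t=0,i=21, bit7=1)
  nb ..##.: next=.  (t=1,i=11, bit6=0)
  nb ..#.#: next=.  (t=0,i=13, bit5=0)
  nb ..#..: next=#  (t=6,i=1, bit4=1)
  nb ...##: next=.  (t=5,i=14, bit3=0)
  nb ...#.: next=#  (t=0,i=12, bit2=1)
  nb ....#: next=#  (t=0,i=11, bit1=1)
  nb .....: next=.  (t=0,i=9, bit0=0)
  bits 00110100101100011011100110010110 = 884062614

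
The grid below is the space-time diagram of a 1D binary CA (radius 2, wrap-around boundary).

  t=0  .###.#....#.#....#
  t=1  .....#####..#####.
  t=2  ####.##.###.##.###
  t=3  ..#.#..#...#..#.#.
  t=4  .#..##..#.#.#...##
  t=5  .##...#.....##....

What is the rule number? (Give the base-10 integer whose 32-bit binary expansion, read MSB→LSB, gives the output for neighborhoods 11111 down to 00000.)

  #####|.  b31=0 t=1,i=7
  ####.|#  b30=1 t=1,i=8
  ###.#|.  b29=0 t=0,i=3
  ###..|#  b28=1 t=1,i=9
  ##.##|#  b27=1 t=2,i=4
  ##.#.|.  b26=0 t=0,i=4
  ##..#|#  b25=1 t=1,i=10
  ##...|#  b24=1 t=1,i=17
  #.###|.  b23=0 t=0,i=1
  #.##.|.  b22=0 t=2,i=5
  #.#.#|.  b21=0 t=4,i=10
  #.#..|#  b20=1 t=0,i=5
  #..##|.  b19=0 t=1,i=11
  #..#.|.  b18=0 t=3,i=6
  #...#|.  b17=0 t=3,i=0
  #....|#  b16=1 t=0,i=7
  .####|#  b15=1 t=1,i=6
  .###.|.  b14=0 t=0,i=2
  .##.#|.  b13=0 t=2,i=6
  .##..|.  b12=0 t=4,i=5
  .#.##|.  b11=0 t=0,i=0
  .#.#.|.  b10=0 t=0,i=11
  .#..#|#  b9=1 t=3,i=5
  .#...|#  b8=1 t=0,i=6
  ..###|#  b7=1 t=1,i=5
  ..##.|.  b6=0 t=4,i=4
  ..#.#|.  b5=0 t=0,i=10
  ..#..|.  b4=0 t=3,i=7
  ...##|.  b3=0 t=1,i=4
  ...#.|#  b2=1 t=0,i=9
  ....#|#  b1=1 t=0,i=8
  .....|#  b0=1 t=1,i=1
  bits 01011011000100011000001110000111 = 1527874439

1527874439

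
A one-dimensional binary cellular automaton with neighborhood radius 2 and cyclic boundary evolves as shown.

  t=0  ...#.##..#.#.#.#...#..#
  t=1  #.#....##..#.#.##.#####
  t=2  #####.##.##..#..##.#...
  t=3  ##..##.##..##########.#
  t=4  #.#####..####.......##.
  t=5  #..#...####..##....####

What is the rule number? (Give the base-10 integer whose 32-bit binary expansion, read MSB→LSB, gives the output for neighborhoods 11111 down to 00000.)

792585180

  #####|.  b31=0 t=1,i=20
  ####.|.  b30=0 t=1,i=22
  ###.#|#  b29=1 t=1,i=0
  ###..|.  b28=0 t=3,i=1
  ##.##|#  b27=1 t=1,i=17
  ##.#.|#  b26=1 t=1,i=1
  ##..#|#  b25=1 t=0,i=7
  ##...|#  b24=1 t=4,i=13
  #.###|.  b23=0 t=1,i=18
  #.##.|.  b22=0 t=0,i=5
  #.#.#|#  b21=1 t=0,i=11
  #.#..|#  b20=1 t=0,i=15
  #..##|#  b19=1 t=2,i=15
  #..#.|#  b18=1 t=0,i=8
  #...#|.  b17=0 t=0,i=1
  #....|#  b16=1 t=1,i=4
  .####|#  b15=1 t=1,i=19
  .###.|#  b14=1 t=3,i=0
  .##.#|#  b13=1 t=1,i=16
  .##..|.  b12=0 t=0,i=6
  .#.##|.  b11=0 t=0,i=4
  .#.#.|.  b10=0 t=0,i=10
  .#..#|#  b9=1 t=0,i=20
  .#...|#  b8=1 t=0,i=0
  ..###|#  b7=1 t=2,i=0
  ..##.|#  b6=1 t=1,i=7
  ..#.#|.  b5=0 t=0,i=3
  ..#..|#  b4=1 t=0,i=19
  ...##|#  b3=1 t=1,i=6
  ...#.|#  b2=1 t=0,i=2
  ....#|.  b1=0 t=1,i=5
  .....|.  b0=0 t=4,i=15
  bits 00101111001111011110001111011100 = 792585180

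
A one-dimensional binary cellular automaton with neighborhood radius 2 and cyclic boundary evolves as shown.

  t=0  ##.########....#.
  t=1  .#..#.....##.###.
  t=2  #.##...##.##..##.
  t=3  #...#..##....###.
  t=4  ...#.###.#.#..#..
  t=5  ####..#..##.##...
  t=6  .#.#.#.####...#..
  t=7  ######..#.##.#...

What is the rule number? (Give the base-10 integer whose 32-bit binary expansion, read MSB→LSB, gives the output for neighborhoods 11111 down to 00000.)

288155239

  #####|.  b31=0 t=0,i=5
  ####.|.  b30=0 t=0,i=9
  ###.#|.  b29=0 t=3,i=15
  ###..|#  b28=1 t=0,i=10
  ##.##|.  b27=0 t=0,i=2
  ##.#.|.  b26=0 t=2,i=16
  ##..#|.  b25=0 t=1,i=16
  ##...|#  b24=1 t=0,i=11
  #.###|.  b23=0 t=0,i=3
  #.##.|.  b22=0 t=0,i=0
  #.#.#|#  b21=1 t=2,i=0
  #.#..|.  b20=0 t=3,i=0
  #..##|#  b19=1 t=2,i=13
  #..#.|#  b18=1 t=1,i=0
  #...#|.  b17=0 t=2,i=5
  #....|.  b16=0 t=0,i=12
  .####|#  b15=1 t=0,i=4
  .###.|#  b14=1 t=1,i=14
  .##.#|#  b13=1 t=0,i=1
  .##..|.  b12=0 t=2,i=3
  .#.##|.  b11=0 t=0,i=16
  .#.#.|#  b10=1 t=4,i=10
  .#..#|#  b9=1 t=1,i=2
  .#...|.  b8=0 t=1,i=5
  ..###|.  b7=0 t=3,i=13
  ..##.|#  b6=1 t=1,i=10
  ..#.#|#  b5=1 t=0,i=15
  ..#..|.  b4=0 t=1,i=1
  ...##|.  b3=0 t=1,i=9
  ...#.|#  b2=1 t=0,i=14
  ....#|#  b1=1 t=0,i=13
  .....|#  b0=1 t=1,i=7
  bits 00010001001011001110011001100111 = 288155239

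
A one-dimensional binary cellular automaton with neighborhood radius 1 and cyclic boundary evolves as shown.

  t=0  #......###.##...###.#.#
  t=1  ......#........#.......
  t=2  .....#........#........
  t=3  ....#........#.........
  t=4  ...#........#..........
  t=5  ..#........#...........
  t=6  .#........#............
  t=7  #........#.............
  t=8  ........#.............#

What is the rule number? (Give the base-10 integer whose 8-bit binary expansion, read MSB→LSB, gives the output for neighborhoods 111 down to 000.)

2

  ###|.  b7=0 t=0,i=8
  ##.|.  b6=0 t=0,i=0
  #.#|.  b5=0 t=0,i=10
  #..|.  b4=0 t=0,i=1
  .##|.  b3=0 t=0,i=7
  .#.|.  b2=0 t=0,i=20
  ..#|#  b1=1 t=0,i=6
  ...|.  b0=0 t=0,i=2
  bits 00000010 = 2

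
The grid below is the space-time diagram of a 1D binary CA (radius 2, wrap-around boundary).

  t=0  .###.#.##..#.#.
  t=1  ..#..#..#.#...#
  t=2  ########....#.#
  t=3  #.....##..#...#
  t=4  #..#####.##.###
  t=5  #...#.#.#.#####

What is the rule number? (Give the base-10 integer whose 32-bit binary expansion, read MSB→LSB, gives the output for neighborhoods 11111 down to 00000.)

1487336027

  #####|.  b31=0 t=2,i=1
  ####.|#  b30=1 t=2,i=6
  ###.#|.  b29=0 t=0,i=3
  ###..|#  b28=1 t=2,i=7
  ##.##|#  b27=1 t=4,i=8
  ##.#.|.  b26=0 t=0,i=4
  ##..#|.  b25=0 t=0,i=9
  ##...|.  b24=0 t=2,i=8
  #.###|#  b23=1 t=2,i=14
  #.##.|.  b22=0 t=0,i=7
  #.#.#|#  b21=1 t=0,i=5
  #.#..|.  b20=0 t=0,i=13
  #..##|.  b19=0 t=0,i=0
  #..#.|#  b18=1 t=0,i=10
  #...#|#  b17=1 t=1,i=12
  #....|.  b16=0 t=2,i=9
  .####|#  b15=1 t=2,i=0
  .###.|#  b14=1 t=0,i=2
  .##.#|#  b13=1 t=4,i=10
  .##..|#  b12=1 t=0,i=8
  .#.##|.  b11=0 t=0,i=6
  .#.#.|.  b10=0 t=0,i=12
  .#..#|#  b9=1 t=0,i=14
  .#...|.  b8=0 t=1,i=11
  ..###|.  b7=0 t=0,i=1
  ..##.|#  b6=1 t=3,i=6
  ..#.#|.  b5=0 t=0,i=11
  ..#..|#  b4=1 t=1,i=2
  ...##|#  b3=1 t=3,i=5
  ...#.|.  b2=0 t=1,i=13
  ....#|#  b1=1 t=2,i=10
  .....|#  b0=1 t=3,i=3
  bits 01011000101001101111001001011011 = 1487336027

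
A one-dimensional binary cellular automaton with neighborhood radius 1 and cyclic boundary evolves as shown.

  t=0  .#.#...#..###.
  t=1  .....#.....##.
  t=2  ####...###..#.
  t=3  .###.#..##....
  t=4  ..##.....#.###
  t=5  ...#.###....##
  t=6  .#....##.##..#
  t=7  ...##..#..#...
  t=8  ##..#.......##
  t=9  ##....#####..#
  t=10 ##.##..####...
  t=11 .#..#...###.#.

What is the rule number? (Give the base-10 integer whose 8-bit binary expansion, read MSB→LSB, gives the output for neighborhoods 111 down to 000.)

  ###|#  b7=1 t=0,i=11
  ##.|#  b6=1 t=0,i=12
  #.#|.  b5=0 t=0,i=2
  #..|.  b4=0 t=0,i=4
  .##|.  b3=0 t=0,i=10
  .#.|.  b2=0 t=0,i=1
  ..#|.  b1=0 t=0,i=0
  ...|#  b0=1 t=0,i=5
  bits 11000001 = 193

193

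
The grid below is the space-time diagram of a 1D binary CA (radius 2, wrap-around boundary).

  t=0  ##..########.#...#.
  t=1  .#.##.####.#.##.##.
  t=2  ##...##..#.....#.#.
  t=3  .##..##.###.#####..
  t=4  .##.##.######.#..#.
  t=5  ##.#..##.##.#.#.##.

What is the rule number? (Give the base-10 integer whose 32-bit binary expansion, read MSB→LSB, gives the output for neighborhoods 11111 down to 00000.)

  ##### -> #   bit 31 = 1  t=0,i=6
  ####. -> .   bit 30 = 0  t=0,i=10
  ###.# -> #   bit 29 = 1  t=0,i=11
  ###.. -> .   bit 28 = 0  t=3,i=16
  ##.## -> #   bit 27 = 1  t=1,i=5
  ##.#. -> .   bit 26 = 0  t=0,i=12
  ##..# -> .   bit 25 = 0  t=0,i=2
  ##... -> #   bit 24 = 1  t=2,i=2
  #.### -> #   bit 23 = 1  t=1,i=6
  #.##. -> .   bit 22 = 0  t=0,i=0
  #.#.# -> .   bit 21 = 0  t=1,i=11
  #.#.. -> #   bit 20 = 1  t=0,i=13
  #..## -> #   bit 19 = 1  t=0,i=3
  #..#. -> #   bit 18 = 1  t=1,i=0
  #...# -> .   bit 17 = 0  t=0,i=15
  #.... -> .   bit 16 = 0  t=2,i=11
  .#### -> .   bit 15 = 0  t=0,i=5
  .###. -> #   bit 14 = 1  t=3,i=9
  .##.# -> .   bit 13 = 0  t=1,i=4
  .##.. -> #   bit 12 = 1  t=0,i=1
  .#.## -> .   bit 11 = 0  t=0,i=18
  .#.#. -> #   bit 10 = 1  t=2,i=16
  .#..# -> .   bit 9 = 0  t=4,i=15
  .#... -> #   bit 8 = 1  t=0,i=14
  ..### -> #   bit 7 = 1  t=0,i=4
  ..##. -> #   bit 6 = 1  t=2,i=5
  ..#.# -> #   bit 5 = 1  t=0,i=17
  ..#.. -> #   bit 4 = 1  t=2,i=9
  ...## -> .   bit 3 = 0  t=2,i=4
  ...#. -> #   bit 2 = 1  t=0,i=16
  ....# -> #   bit 1 = 1  t=2,i=13
  ..... -> #   bit 0 = 1  t=2,i=12
  bits 10101001100111000101010111110111 = 2845595127

2845595127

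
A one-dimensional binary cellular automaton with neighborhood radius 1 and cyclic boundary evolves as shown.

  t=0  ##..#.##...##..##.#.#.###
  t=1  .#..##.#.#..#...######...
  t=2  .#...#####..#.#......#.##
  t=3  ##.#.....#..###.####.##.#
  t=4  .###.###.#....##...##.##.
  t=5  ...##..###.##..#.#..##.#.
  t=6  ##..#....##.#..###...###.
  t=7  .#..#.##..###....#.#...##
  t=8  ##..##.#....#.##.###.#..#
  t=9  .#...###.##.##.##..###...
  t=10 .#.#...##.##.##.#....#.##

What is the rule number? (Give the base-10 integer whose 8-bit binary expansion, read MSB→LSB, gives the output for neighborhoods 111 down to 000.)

  ###|.  b7=0 t=0,i=0
  ##.|#  b6=1 t=0,i=1
  #.#|#  b5=1 t=0,i=5
  #..|.  b4=0 t=0,i=2
  .##|.  b3=0 t=0,i=6
  .#.|#  b2=1 t=0,i=4
  ..#|.  b1=0 t=0,i=3
  ...|#  b0=1 t=0,i=9
  bits 01100101 = 101

101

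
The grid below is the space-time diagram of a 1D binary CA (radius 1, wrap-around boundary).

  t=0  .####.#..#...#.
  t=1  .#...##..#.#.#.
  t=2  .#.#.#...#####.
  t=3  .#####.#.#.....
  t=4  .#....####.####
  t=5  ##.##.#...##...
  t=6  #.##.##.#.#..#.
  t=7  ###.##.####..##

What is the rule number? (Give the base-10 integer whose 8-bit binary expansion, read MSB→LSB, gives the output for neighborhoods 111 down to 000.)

  ### -> .   bit 7 = 0  t=0,i=2
  ##. -> .   bit 6 = 0  t=0,i=4
  #.# -> #   bit 5 = 1  t=0,i=5
  #.. -> .   bit 4 = 0  t=0,i=7
  .## -> #   bit 3 = 1  t=0,i=1
  .#. -> #   bit 2 = 1  t=0,i=6
  ..# -> .   bit 1 = 0  t=0,i=0
  ... -> #   bit 0 = 1  t=0,i=11
  bits 00101101 = 45

45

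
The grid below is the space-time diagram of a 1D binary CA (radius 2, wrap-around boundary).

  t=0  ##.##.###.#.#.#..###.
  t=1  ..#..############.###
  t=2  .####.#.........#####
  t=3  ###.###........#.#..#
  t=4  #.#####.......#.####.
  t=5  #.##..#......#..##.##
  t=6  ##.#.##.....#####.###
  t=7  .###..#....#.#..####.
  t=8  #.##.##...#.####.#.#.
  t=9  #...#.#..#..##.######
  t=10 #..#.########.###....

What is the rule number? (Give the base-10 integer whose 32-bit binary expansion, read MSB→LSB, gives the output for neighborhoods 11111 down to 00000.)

1019008604

  nb #####: next=.  (t=1,i=7, bit31=0)
  nb ####.: next=.  (t=1,i=15, bit30=0)
  nb ###.#: next=#  (t=0,i=8, bit29=1)
  nb ###..: next=#  (t=1,i=20, bit28=1)
  nb ##.##: next=#  (t=0,i=2, bit27=1)
  nb ##.#.: next=#  (t=0,i=9, bit26=1)
  nb ##..#: next=.  (t=1,i=0, bit25=0)
  nb ##...: next=.  (t=3,i=7, bit24=0)
  nb #.###: next=#  (t=0,i=6, bit23=1)
  nb #.##.: next=.  (t=0,i=0, bit22=0)
  nb #.#.#: next=#  (t=0,i=10, bit21=1)
  nb #.#..: next=#  (t=0,i=14, bit20=1)
  nb #..##: next=#  (t=0,i=16, bit19=1)
  nb #..#.: next=#  (t=1,i=1, bit18=1)
  nb #...#: next=.  (t=8,i=8, bit17=0)
  nb #....: next=.  (t=2,i=8, bit16=0)
  nb .####: next=#  (t=1,i=6, bit15=1)
  nb .###.: next=#  (t=0,i=7, bit14=1)
  nb .##.#: next=.  (t=0,i=1, bit13=0)
  nb .##..: next=#  (t=5,i=3, bit12=1)
  nb .#.##: next=.  (t=4,i=1, bit11=0)
  nb .#.#.: next=#  (t=0,i=11, bit10=1)
  nb .#..#: next=#  (t=0,i=15, bit9=1)
  nb .#...: next=.  (t=2,i=7, bit8=0)
  nb ..###: next=.  (t=0,i=17, bit7=0)
  nb ..##.: next=#  (t=5,i=16, bit6=1)
  nb ..#.#: next=.  (t=3,i=15, bit5=0)
  nb ..#..: next=#  (t=1,i=2, bit4=1)
  nb ...##: next=#  (t=2,i=15, bit3=1)
  nb ...#.: next=#  (t=3,i=14, bit2=1)
  nb ....#: next=.  (t=2,i=14, bit1=0)
  nb .....: next=.  (t=2,i=9, bit0=0)
  bits 00111100101111001101011001011100 = 1019008604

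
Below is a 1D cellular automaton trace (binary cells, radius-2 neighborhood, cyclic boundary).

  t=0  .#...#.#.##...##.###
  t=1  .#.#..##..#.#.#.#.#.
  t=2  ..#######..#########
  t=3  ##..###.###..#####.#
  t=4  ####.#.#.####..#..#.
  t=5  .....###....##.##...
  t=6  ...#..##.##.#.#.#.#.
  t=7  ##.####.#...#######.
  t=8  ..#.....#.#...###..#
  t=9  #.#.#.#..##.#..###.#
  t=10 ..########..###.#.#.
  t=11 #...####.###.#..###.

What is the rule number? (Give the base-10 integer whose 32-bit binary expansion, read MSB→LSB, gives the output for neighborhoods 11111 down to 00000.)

2587579986

  nb #####: next=#  (t=2,i=4, bit31=1)
  nb ####.: next=.  (t=2,i=7, bit30=0)
  nb ###.#: next=.  (t=0,i=19, bit29=0)
  nb ###..: next=#  (t=2,i=8, bit28=1)
  nb ##.##: next=#  (t=0,i=16, bit27=1)
  nb ##.#.: next=.  (t=0,i=0, bit26=0)
  nb ##..#: next=#  (t=1,i=8, bit25=1)
  nb ##...: next=.  (t=0,i=11, bit24=0)
  nb #.###: next=.  (t=0,i=17, bit23=0)
  nb #.##.: next=.  (t=0,i=9, bit22=0)
  nb #.#.#: next=#  (t=0,i=7, bit21=1)
  nb #.#..: next=#  (t=0,i=1, bit20=1)
  nb #..##: next=#  (t=1,i=5, bit19=1)
  nb #..#.: next=.  (t=1,i=0, bit18=0)
  nb #...#: next=#  (t=0,i=3, bit17=1)
  nb #....: next=#  (t=5,i=9, bit16=1)
  nb .####: next=.  (t=2,i=3, bit15=0)
  nb .###.: next=#  (t=0,i=18, bit14=1)
  nb .##.#: next=.  (t=0,i=15, bit13=0)
  nb .##..: next=#  (t=0,i=10, bit12=1)
  nb .#.##: next=.  (t=0,i=8, bit11=0)
  nb .#.#.: next=#  (t=0,i=6, bit10=1)
  nb .#..#: next=#  (t=1,i=4, bit9=1)
  nb .#...: next=.  (t=0,i=2, bit8=0)
  nb ..###: next=.  (t=2,i=2, bit7=0)
  nb ..##.: next=#  (t=0,i=14, bit6=1)
  nb ..#.#: next=.  (t=0,i=5, bit5=0)
  nb ..#..: next=#  (t=4,i=15, bit4=1)
  nb ...##: next=.  (t=0,i=13, bit3=0)
  nb ...#.: next=.  (t=0,i=4, bit2=0)
  nb ....#: next=#  (t=5,i=3, bit1=1)
  nb .....: next=.  (t=5,i=0, bit0=0)
  bits 10011010001110110101011001010010 = 2587579986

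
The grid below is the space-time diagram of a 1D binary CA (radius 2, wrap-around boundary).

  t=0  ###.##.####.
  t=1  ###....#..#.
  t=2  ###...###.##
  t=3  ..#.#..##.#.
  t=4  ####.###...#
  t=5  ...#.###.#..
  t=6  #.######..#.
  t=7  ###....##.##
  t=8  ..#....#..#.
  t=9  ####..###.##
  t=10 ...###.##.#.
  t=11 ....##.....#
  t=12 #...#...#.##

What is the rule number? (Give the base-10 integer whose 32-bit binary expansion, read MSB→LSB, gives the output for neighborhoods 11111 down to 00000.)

  nb #####: next=.  (t=2,i=0, bit31=0)
  nb ####.: next=.  (t=0,i=9, bit30=0)
  nb ###.#: next=#  (t=0,i=2, bit29=1)
  nb ###..: next=#  (t=1,i=2, bit28=1)
  nb ##.##: next=.  (t=0,i=3, bit27=0)
  nb ##.#.: next=.  (t=3,i=9, bit26=0)
  nb ##..#: next=#  (t=6,i=8, bit25=1)
  nb ##...: next=.  (t=1,i=3, bit24=0)
  nb #.###: next=#  (t=0,i=0, bit23=1)
  nb #.##.: next=.  (t=0,i=4, bit22=0)
  nb #.#.#: next=#  (t=6,i=0, bit21=1)
  nb #.#..: next=.  (t=3,i=4, bit20=0)
  nb #..##: next=#  (t=3,i=6, bit19=1)
  nb #..#.: next=.  (t=1,i=9, bit18=0)
  nb #...#: next=#  (t=2,i=4, bit17=1)
  nb #....: next=.  (t=1,i=4, bit16=0)
  nb .####: next=.  (t=0,i=8, bit15=0)
  nb .###.: next=#  (t=0,i=1, bit14=1)
  nb .##.#: next=.  (t=0,i=5, bit13=0)
  nb .##..: next=.  (t=11,i=5, bit12=0)
  nb .#.##: next=#  (t=1,i=11, bit11=1)
  nb .#.#.: next=#  (t=3,i=3, bit10=1)
  nb .#..#: next=#  (t=1,i=8, bit9=1)
  nb .#...: next=#  (t=3,i=11, bit8=1)
  nb ..###: next=.  (t=2,i=6, bit7=0)
  nb ..##.: next=#  (t=3,i=7, bit6=1)
  nb ..#.#: next=#  (t=1,i=10, bit5=1)
  nb ..#..: next=#  (t=1,i=7, bit4=1)
  nb ...##: next=.  (t=2,i=5, bit3=0)
  nb ...#.: next=#  (t=1,i=6, bit2=1)
  nb ....#: next=.  (t=1,i=5, bit1=0)
  nb .....: next=#  (t=5,i=0, bit0=1)
  bits 00110010101010100100111101110101 = 850022261

850022261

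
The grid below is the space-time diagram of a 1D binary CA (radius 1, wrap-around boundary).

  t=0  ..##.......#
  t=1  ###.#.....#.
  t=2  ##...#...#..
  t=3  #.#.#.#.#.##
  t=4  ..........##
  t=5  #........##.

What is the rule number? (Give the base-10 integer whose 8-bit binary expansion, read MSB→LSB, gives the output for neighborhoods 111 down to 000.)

154

  ### -> #   bit 7 = 1  t=1,i=1
  ##. -> .   bit 6 = 0  t=0,i=3
  #.# -> .   bit 5 = 0  t=1,i=3
  #.. -> #   bit 4 = 1  t=0,i=0
  .## -> #   bit 3 = 1  t=0,i=2
  .#. -> .   bit 2 = 0  t=0,i=11
  ..# -> #   bit 1 = 1  t=0,i=1
  ... -> .   bit 0 = 0  t=0,i=5
  bits 10011010 = 154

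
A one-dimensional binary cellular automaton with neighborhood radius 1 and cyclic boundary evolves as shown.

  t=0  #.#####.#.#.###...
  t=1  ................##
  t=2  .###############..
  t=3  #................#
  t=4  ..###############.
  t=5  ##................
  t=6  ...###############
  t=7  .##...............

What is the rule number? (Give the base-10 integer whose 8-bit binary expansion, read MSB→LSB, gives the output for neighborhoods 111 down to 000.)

  ### -> .   bit 7 = 0  t=0,i=3
  ##. -> .   bit 6 = 0  t=0,i=6
  #.# -> .   bit 5 = 0  t=0,i=1
  #.. -> .   bit 4 = 0  t=0,i=15
  .## -> .   bit 3 = 0  t=0,i=2
  .#. -> .   bit 2 = 0  t=0,i=0
  ..# -> #   bit 1 = 1  t=0,i=17
  ... -> #   bit 0 = 1  t=0,i=16
  bits 00000011 = 3

3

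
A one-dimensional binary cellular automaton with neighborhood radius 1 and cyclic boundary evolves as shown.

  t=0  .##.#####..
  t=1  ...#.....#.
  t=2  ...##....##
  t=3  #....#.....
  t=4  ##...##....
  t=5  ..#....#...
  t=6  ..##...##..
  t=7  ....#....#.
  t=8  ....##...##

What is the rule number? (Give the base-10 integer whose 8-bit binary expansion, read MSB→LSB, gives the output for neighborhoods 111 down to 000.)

  ###|.  b7=0 t=0,i=5
  ##.|.  b6=0 t=0,i=2
  #.#|#  b5=1 t=0,i=3
  #..|#  b4=1 t=0,i=9
  .##|.  b3=0 t=0,i=1
  .#.|#  b2=1 t=1,i=3
  ..#|.  b1=0 t=0,i=0
  ...|.  b0=0 t=0,i=10
  bits 00110100 = 52

52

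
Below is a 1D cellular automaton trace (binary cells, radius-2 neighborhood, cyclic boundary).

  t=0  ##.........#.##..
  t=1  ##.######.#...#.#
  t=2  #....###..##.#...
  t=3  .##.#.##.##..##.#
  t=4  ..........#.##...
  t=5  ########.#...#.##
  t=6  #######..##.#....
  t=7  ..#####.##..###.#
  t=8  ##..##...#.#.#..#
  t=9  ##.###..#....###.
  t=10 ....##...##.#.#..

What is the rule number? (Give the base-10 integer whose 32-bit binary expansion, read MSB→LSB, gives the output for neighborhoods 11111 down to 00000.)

  nb #####: next=#  (t=1,i=5, bit31=1)
  nb ####.: next=#  (t=1,i=7, bit30=1)
  nb ###.#: next=.  (t=1,i=1, bit29=0)
  nb ###..: next=#  (t=2,i=7, bit28=1)
  nb ##.##: next=.  (t=1,i=2, bit27=0)
  nb ##.#.: next=.  (t=1,i=9, bit26=0)
  nb ##..#: next=.  (t=0,i=15, bit25=0)
  nb ##...: next=.  (t=0,i=2, bit24=0)
  nb #.###: next=.  (t=1,i=3, bit23=0)
  nb #.##.: next=.  (t=0,i=13, bit22=0)
  nb #.#.#: next=.  (t=3,i=4, bit21=0)
  nb #.#..: next=#  (t=1,i=10, bit20=1)
  nb #..##: next=#  (t=0,i=16, bit19=1)
  nb #..#.: next=.  (t=9,i=7, bit18=0)
  nb #...#: next=.  (t=1,i=12, bit17=0)
  nb #....: next=#  (t=0,i=3, bit16=1)
  nb .####: next=.  (t=1,i=4, bit15=0)
  nb .###.: next=#  (t=1,i=0, bit14=1)
  nb .##.#: next=.  (t=2,i=11, bit13=0)
  nb .##..: next=#  (t=0,i=1, bit12=1)
  nb .#.##: next=.  (t=0,i=12, bit11=0)
  nb .#.#.: next=.  (t=8,i=10, bit10=0)
  nb .#..#: next=#  (t=7,i=0, bit9=1)
  nb .#...: next=#  (t=1,i=11, bit8=1)
  nb ..###: next=.  (t=2,i=5, bit7=0)
  nb ..##.: next=#  (t=0,i=0, bit6=1)
  nb ..#.#: next=.  (t=0,i=11, bit5=0)
  nb ..#..: next=.  (t=2,i=0, bit4=0)
  nb ...##: next=#  (t=2,i=4, bit3=1)
  nb ...#.: next=#  (t=0,i=10, bit2=1)
  nb ....#: next=.  (t=0,i=9, bit1=0)
  nb .....: next=#  (t=0,i=4, bit0=1)
  bits 11010000000110010101001101001101 = 3491320653

3491320653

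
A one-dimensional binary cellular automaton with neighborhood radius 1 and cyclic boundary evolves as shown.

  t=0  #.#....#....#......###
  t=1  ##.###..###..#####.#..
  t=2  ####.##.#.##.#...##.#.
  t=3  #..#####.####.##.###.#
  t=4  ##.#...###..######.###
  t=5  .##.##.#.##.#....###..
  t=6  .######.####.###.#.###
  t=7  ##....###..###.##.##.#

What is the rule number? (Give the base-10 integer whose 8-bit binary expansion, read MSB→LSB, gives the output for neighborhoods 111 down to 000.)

121

  ###|.  b7=0 t=0,i=20
  ##.|#  b6=1 t=0,i=0
  #.#|#  b5=1 t=0,i=1
  #..|#  b4=1 t=0,i=3
  .##|#  b3=1 t=0,i=19
  .#.|.  b2=0 t=0,i=2
  ..#|.  b1=0 t=0,i=6
  ...|#  b0=1 t=0,i=4
  bits 01111001 = 121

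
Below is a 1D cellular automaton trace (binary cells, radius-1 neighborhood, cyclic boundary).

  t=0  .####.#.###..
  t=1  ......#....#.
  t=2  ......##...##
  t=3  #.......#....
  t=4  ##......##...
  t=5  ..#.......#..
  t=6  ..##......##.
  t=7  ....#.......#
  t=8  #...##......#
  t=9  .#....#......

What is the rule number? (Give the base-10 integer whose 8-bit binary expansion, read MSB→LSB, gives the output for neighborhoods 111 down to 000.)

  [7] ### => .  t=0,i=2
  [6] ##. => .  t=0,i=4
  [5] #.# => .  t=0,i=5
  [4] #.. => #  t=0,i=11
  [3] .## => .  t=0,i=1
  [2] .#. => #  t=0,i=6
  [1] ..# => .  t=0,i=0
  [0] ... => .  t=0,i=12
  bits 00010100 = 20

20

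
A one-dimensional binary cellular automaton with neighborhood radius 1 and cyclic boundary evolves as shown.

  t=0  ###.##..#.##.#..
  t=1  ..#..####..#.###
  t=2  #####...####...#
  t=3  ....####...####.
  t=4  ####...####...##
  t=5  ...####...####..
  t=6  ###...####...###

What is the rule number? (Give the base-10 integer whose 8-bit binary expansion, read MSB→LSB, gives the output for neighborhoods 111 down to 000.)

  ###|.  b7=0 t=0,i=1
  ##.|#  b6=1 t=0,i=2
  #.#|.  b5=0 t=0,i=3
  #..|#  b4=1 t=0,i=6
  .##|.  b3=0 t=0,i=0
  .#.|#  b2=1 t=0,i=8
  ..#|#  b1=1 t=0,i=7
  ...|#  b0=1 t=2,i=6
  bits 01010111 = 87

87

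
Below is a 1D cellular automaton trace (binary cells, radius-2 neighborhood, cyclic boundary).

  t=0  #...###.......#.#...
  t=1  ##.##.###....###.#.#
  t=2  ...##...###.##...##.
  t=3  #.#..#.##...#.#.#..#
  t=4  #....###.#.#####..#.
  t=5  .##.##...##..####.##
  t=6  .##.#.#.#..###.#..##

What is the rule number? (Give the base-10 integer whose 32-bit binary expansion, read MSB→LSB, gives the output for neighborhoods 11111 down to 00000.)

  nb #####: next=#  (t=4,i=13, bit31=1)
  nb ####.: next=#  (t=4,i=14, bit30=1)
  nb ###.#: next=.  (t=1,i=1, bit29=0)
  nb ###..: next=#  (t=0,i=6, bit28=1)
  nb ##.##: next=.  (t=1,i=2, bit27=0)
  nb ##.#.: next=.  (t=1,i=16, bit26=0)
  nb ##..#: next=#  (t=4,i=16, bit25=1)
  nb ##...: next=#  (t=0,i=7, bit24=1)
  nb #.###: next=.  (t=1,i=6, bit23=0)
  nb #.##.: next=#  (t=1,i=3, bit22=1)
  nb #.#.#: next=#  (t=1,i=17, bit21=1)
  nb #.#..: next=.  (t=0,i=16, bit20=0)
  nb #..##: next=#  (t=3,i=18, bit19=1)
  nb #..#.: next=.  (t=3,i=4, bit18=0)
  nb #...#: next=.  (t=0,i=2, bit17=0)
  nb #....: next=#  (t=0,i=8, bit16=1)
  nb .####: next=.  (t=4,i=12, bit15=0)
  nb .###.: next=.  (t=0,i=5, bit14=0)
  nb .##.#: next=#  (t=1,i=4, bit13=1)
  nb .##..: next=.  (t=2,i=4, bit12=0)
  nb .#.##: next=#  (t=1,i=18, bit11=1)
  nb .#.#.: next=#  (t=0,i=15, bit10=1)
  nb .#..#: next=.  (t=3,i=3, bit9=0)
  nb .#...: next=#  (t=0,i=1, bit8=1)
  nb ..###: next=#  (t=0,i=4, bit7=1)
  nb ..##.: next=.  (t=2,i=3, bit6=0)
  nb ..#.#: next=#  (t=0,i=14, bit5=1)
  nb ..#..: next=#  (t=0,i=0, bit4=1)
  nb ...##: next=#  (t=0,i=3, bit3=1)
  nb ...#.: next=#  (t=0,i=13, bit2=1)
  nb ....#: next=.  (t=0,i=12, bit1=0)
  nb .....: next=.  (t=0,i=9, bit0=0)
  bits 11010011011010010010110110111100 = 3546885564

3546885564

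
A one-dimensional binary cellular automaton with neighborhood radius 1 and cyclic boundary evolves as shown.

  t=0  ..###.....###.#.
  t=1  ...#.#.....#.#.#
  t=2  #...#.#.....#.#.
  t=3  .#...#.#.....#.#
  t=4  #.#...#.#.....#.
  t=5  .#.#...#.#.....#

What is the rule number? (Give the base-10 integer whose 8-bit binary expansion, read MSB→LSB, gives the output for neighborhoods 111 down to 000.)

176

  ###|#  b7=1 t=0,i=3
  ##.|.  b6=0 t=0,i=4
  #.#|#  b5=1 t=0,i=13
  #..|#  b4=1 t=0,i=5
  .##|.  b3=0 t=0,i=2
  .#.|.  b2=0 t=0,i=14
  ..#|.  b1=0 t=0,i=1
  ...|.  b0=0 t=0,i=0
  bits 10110000 = 176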